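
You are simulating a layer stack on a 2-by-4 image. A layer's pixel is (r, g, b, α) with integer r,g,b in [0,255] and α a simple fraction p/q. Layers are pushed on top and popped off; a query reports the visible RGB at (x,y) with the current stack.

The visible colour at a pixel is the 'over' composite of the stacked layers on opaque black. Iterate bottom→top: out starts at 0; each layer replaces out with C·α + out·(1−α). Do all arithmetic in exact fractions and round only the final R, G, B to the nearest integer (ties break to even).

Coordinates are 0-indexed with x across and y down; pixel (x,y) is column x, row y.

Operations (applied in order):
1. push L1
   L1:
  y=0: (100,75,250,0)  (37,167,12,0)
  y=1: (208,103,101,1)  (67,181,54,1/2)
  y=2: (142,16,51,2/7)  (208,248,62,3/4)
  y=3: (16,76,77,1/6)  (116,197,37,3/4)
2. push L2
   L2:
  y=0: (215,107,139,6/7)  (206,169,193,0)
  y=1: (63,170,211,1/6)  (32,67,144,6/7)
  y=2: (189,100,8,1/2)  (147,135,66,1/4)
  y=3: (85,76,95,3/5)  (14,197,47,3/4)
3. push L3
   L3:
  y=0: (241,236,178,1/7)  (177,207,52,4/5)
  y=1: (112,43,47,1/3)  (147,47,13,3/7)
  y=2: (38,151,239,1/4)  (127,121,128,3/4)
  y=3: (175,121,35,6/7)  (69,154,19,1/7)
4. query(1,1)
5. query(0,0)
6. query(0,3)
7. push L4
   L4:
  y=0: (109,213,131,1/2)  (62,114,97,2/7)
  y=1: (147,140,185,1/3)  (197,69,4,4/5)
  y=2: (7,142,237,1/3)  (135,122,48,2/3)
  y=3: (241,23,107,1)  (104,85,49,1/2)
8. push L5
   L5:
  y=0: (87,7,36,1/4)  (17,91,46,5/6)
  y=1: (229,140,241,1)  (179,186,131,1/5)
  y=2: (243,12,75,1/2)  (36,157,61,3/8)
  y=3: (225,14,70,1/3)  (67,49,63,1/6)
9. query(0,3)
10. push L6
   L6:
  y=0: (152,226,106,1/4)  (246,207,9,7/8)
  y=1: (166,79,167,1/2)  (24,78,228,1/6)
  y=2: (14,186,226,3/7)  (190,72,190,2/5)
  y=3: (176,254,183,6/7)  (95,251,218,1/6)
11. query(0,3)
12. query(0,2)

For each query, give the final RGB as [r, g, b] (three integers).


at x=1,y=1 over L1,L2,L3:
+L1 (α=1/2) → [67/2, 181/2, 27]
+L2 (α=6/7) → [451/14, 985/14, 891/7]
+L3 (α=3/7) → [3989/49, 2957/49, 3837/49]
→ [81, 60, 78]

at x=0,y=0 over L1,L2,L3:
+L1 (α=0) → [0, 0, 0]
+L2 (α=6/7) → [1290/7, 642/7, 834/7]
+L3 (α=1/7) → [9427/49, 5504/49, 6250/49]
→ [192, 112, 128]

(0,3) stack=L1,L2,L3; from [0,0,0]:
L1 α=1/6: [8/3, 38/3, 77/6]
L2 α=3/5: [781/15, 152/3, 932/15]
L3 α=6/7: [16531/105, 2330/21, 4082/105]
rounded: [157, 111, 39]

query (0,3) [L1,L2,L3,L4,L5] — begin 0,0,0
L1 α=1/6: [8/3, 38/3, 77/6]
L2 α=3/5: [781/15, 152/3, 932/15]
L3 α=6/7: [16531/105, 2330/21, 4082/105]
L4 α=1: [241, 23, 107]
L5 α=1/3: [707/3, 20, 284/3]
→ [236, 20, 95]

query (0,3) [L1,L2,L3,L4,L5,L6] — begin 0,0,0
L1 α=1/6: [8/3, 38/3, 77/6]
L2 α=3/5: [781/15, 152/3, 932/15]
L3 α=6/7: [16531/105, 2330/21, 4082/105]
L4 α=1: [241, 23, 107]
L5 α=1/3: [707/3, 20, 284/3]
L6 α=6/7: [3875/21, 1544/7, 3578/21]
= [185, 221, 170]

(0,2) stack=L1,L2,L3,L4,L5,L6; from [0,0,0]:
+L1 (α=2/7) → [284/7, 32/7, 102/7]
+L2 (α=1/2) → [1607/14, 366/7, 79/7]
+L3 (α=1/4) → [5353/56, 2155/28, 955/14]
+L4 (α=1/3) → [5549/84, 1381/14, 2614/21]
+L5 (α=1/2) → [25961/168, 1549/28, 4189/42]
+L6 (α=3/7) → [27725/294, 5455/49, 22616/147]
rounded: [94, 111, 154]


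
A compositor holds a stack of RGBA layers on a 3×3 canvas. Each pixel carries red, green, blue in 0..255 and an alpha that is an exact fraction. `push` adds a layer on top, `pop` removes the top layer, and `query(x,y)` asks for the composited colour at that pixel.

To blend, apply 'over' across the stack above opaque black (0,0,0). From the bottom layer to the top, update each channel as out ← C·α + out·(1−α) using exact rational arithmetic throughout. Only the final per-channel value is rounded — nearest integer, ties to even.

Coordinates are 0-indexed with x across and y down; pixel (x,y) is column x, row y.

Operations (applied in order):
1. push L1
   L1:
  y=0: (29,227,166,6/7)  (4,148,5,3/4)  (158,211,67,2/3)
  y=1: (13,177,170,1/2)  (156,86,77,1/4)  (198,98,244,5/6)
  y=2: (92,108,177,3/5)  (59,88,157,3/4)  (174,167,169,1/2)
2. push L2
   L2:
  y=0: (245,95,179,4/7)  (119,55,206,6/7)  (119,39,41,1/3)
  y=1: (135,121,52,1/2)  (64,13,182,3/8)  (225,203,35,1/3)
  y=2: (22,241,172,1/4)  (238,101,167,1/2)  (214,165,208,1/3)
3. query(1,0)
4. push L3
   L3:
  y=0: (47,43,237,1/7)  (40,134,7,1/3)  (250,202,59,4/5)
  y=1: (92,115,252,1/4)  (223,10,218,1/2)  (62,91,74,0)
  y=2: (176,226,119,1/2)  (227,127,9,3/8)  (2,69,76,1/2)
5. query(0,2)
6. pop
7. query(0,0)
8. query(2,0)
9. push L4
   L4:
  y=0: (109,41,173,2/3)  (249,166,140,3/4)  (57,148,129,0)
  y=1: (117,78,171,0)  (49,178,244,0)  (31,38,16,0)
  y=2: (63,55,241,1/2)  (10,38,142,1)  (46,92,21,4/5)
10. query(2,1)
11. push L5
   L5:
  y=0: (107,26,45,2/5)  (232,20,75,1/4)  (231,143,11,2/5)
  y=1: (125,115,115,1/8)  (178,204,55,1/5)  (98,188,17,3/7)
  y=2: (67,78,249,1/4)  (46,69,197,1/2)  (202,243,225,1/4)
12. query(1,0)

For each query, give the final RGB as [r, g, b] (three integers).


at x=1,y=0 over L1,L2:
L1 α=3/4: [3, 111, 15/4]
L2 α=6/7: [717/7, 63, 4959/28]
rounded: [102, 63, 177]

(0,2) stack=L1,L2,L3; from [0,0,0]:
+L1 (α=3/5) → [276/5, 324/5, 531/5]
+L2 (α=1/4) → [469/10, 2177/20, 2453/20]
+L3 (α=1/2) → [2229/20, 6697/40, 4833/40]
→ [111, 167, 121]

(0,0) stack=L1,L2; from [0,0,0]:
L1 α=6/7: [174/7, 1362/7, 996/7]
L2 α=4/7: [7382/49, 6746/49, 8000/49]
→ [151, 138, 163]

query (2,0) [L1,L2] — begin 0,0,0
+L1 (α=2/3) → [316/3, 422/3, 134/3]
+L2 (α=1/3) → [989/9, 961/9, 391/9]
→ [110, 107, 43]

query (2,1) [L1,L2,L4] — begin 0,0,0
L1 α=5/6: [165, 245/3, 610/3]
L2 α=1/3: [185, 1099/9, 1325/9]
L4 α=0: [185, 1099/9, 1325/9]
→ [185, 122, 147]

at x=1,y=0 over L1,L2,L4,L5:
L1 α=3/4: [3, 111, 15/4]
L2 α=6/7: [717/7, 63, 4959/28]
L4 α=3/4: [2973/14, 561/4, 16719/112]
L5 α=1/4: [12167/56, 1763/16, 58557/448]
rounded: [217, 110, 131]


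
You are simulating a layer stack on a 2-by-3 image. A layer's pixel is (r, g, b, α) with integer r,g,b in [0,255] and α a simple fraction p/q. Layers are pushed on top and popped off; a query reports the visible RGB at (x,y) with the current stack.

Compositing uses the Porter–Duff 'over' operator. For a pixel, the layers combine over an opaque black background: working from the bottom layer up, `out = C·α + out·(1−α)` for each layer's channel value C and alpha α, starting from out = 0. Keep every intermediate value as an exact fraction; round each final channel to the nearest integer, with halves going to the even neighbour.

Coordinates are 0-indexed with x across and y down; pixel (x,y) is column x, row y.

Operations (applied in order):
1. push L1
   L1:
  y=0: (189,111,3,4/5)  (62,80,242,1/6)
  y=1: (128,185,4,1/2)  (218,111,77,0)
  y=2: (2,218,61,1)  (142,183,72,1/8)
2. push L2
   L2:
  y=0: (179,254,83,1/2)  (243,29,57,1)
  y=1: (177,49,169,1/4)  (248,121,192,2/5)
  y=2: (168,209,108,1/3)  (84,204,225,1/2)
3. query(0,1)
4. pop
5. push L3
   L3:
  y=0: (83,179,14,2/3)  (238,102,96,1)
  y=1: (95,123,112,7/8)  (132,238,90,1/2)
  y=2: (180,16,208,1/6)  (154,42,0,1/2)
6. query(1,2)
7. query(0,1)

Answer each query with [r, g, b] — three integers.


query (0,1) [L1,L2] — begin 0,0,0
+L1 (α=1/2) → [64, 185/2, 2]
+L2 (α=1/4) → [369/4, 653/8, 175/4]
rounded: [92, 82, 44]

at x=1,y=2 over L1,L3:
L1 α=1/8: [71/4, 183/8, 9]
L3 α=1/2: [687/8, 519/16, 9/2]
= [86, 32, 4]

at x=0,y=1 over L1,L3:
after L1 α=1/2: [64, 185/2, 2]
after L3 α=7/8: [729/8, 1907/16, 393/4]
rounded: [91, 119, 98]


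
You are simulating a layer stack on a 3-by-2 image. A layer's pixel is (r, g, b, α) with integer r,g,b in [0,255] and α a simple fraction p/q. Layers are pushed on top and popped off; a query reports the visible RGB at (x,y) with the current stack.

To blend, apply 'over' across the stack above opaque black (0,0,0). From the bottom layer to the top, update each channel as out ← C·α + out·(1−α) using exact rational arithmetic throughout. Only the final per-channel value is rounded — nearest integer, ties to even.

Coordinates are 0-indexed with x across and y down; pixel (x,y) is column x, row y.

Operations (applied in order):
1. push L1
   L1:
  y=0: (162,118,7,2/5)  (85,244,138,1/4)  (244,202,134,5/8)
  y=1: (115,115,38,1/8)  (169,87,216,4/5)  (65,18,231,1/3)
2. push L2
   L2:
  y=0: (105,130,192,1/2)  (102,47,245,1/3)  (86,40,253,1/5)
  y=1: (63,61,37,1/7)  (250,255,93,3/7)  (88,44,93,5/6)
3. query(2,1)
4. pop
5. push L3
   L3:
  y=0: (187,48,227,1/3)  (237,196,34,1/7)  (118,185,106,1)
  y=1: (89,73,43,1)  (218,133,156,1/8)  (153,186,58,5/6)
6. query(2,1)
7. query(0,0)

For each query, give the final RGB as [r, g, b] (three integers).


(2,1) stack=L1,L2; from [0,0,0]:
after L1 α=1/3: [65/3, 6, 77]
after L2 α=5/6: [1385/18, 113/3, 271/3]
→ [77, 38, 90]

(2,1) stack=L1,L3; from [0,0,0]:
+L1 (α=1/3) → [65/3, 6, 77]
+L3 (α=5/6) → [1180/9, 156, 367/6]
rounded: [131, 156, 61]

(0,0) stack=L1,L3; from [0,0,0]:
after L1 α=2/5: [324/5, 236/5, 14/5]
after L3 α=1/3: [1583/15, 712/15, 1163/15]
= [106, 47, 78]


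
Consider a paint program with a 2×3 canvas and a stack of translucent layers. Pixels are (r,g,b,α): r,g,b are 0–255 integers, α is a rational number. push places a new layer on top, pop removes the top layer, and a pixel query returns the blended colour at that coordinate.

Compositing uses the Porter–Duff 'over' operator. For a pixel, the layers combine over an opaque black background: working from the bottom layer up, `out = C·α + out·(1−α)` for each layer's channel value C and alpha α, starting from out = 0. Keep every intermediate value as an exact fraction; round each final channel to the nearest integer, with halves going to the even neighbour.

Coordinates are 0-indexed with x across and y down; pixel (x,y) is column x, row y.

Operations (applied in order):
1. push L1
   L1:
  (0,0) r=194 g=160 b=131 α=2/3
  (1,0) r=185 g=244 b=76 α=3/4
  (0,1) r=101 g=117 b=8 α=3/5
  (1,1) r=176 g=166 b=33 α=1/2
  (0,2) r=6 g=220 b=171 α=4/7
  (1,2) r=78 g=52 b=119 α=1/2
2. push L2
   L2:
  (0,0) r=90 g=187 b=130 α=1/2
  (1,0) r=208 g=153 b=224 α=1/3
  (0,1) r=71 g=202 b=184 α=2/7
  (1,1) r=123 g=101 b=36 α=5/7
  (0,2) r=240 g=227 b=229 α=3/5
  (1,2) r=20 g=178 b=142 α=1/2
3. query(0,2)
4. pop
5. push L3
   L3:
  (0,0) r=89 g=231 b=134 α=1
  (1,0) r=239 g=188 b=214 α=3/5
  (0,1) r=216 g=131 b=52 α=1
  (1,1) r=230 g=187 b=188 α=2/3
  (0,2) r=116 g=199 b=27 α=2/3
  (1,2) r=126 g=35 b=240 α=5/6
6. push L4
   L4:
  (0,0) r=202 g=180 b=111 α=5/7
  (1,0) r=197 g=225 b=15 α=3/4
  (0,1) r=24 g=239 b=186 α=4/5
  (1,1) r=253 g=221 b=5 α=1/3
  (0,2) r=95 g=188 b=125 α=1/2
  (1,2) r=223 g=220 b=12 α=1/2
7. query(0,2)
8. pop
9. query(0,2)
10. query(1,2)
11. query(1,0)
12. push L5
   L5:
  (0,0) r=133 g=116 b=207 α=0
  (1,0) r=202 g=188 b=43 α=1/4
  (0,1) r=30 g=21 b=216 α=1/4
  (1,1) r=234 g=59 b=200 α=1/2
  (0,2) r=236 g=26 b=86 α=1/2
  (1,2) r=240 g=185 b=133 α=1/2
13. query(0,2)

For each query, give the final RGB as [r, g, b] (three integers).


(0,2) stack=L1,L2; from [0,0,0]:
L1 α=4/7: [24/7, 880/7, 684/7]
L2 α=3/5: [5088/35, 6527/35, 6177/35]
rounded: [145, 186, 176]

(0,2) stack=L1,L3,L4; from [0,0,0]:
after L1 α=4/7: [24/7, 880/7, 684/7]
after L3 α=2/3: [1648/21, 1222/7, 354/7]
after L4 α=1/2: [3643/42, 1269/7, 1229/14]
rounded: [87, 181, 88]

query (0,2) [L1,L3] — begin 0,0,0
+L1 (α=4/7) → [24/7, 880/7, 684/7]
+L3 (α=2/3) → [1648/21, 1222/7, 354/7]
= [78, 175, 51]

query (1,2) [L1,L3] — begin 0,0,0
after L1 α=1/2: [39, 26, 119/2]
after L3 α=5/6: [223/2, 67/2, 2519/12]
rounded: [112, 34, 210]

query (1,0) [L1,L3] — begin 0,0,0
L1 α=3/4: [555/4, 183, 57]
L3 α=3/5: [1989/10, 186, 756/5]
rounded: [199, 186, 151]

at x=0,y=2 over L1,L3,L5:
+L1 (α=4/7) → [24/7, 880/7, 684/7]
+L3 (α=2/3) → [1648/21, 1222/7, 354/7]
+L5 (α=1/2) → [3302/21, 702/7, 478/7]
= [157, 100, 68]


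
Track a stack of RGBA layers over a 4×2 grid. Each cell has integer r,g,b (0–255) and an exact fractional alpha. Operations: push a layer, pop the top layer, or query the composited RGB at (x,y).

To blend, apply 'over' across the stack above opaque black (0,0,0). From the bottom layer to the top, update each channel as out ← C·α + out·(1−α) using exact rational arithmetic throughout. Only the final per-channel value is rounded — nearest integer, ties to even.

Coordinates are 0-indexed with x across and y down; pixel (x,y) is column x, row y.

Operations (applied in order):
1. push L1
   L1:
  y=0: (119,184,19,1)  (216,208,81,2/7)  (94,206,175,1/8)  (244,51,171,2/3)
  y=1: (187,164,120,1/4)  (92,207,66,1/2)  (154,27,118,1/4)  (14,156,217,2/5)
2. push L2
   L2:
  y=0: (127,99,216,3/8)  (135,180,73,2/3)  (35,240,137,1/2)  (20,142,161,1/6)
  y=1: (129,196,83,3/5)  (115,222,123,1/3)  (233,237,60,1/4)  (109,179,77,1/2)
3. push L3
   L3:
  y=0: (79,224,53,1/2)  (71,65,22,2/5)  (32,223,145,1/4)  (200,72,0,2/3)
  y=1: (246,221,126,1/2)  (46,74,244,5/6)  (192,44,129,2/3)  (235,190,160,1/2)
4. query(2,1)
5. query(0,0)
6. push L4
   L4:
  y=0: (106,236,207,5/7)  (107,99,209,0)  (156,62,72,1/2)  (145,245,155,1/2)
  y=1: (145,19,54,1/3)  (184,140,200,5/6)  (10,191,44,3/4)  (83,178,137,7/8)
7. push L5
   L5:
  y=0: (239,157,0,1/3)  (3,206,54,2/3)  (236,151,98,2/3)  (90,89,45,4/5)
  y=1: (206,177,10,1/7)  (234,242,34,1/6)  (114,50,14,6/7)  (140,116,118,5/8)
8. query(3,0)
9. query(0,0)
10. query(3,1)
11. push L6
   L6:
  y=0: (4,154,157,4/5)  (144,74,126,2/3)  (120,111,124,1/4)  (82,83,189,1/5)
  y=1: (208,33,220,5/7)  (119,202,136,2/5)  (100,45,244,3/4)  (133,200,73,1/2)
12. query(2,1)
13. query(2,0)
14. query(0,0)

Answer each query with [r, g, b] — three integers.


at x=2,y=1 over L1,L2,L3:
L1 α=1/4: [77/2, 27/4, 59/2]
L2 α=1/4: [697/8, 1029/16, 297/8]
L3 α=2/3: [3769/24, 2437/48, 787/8]
rounded: [157, 51, 98]

query (0,0) [L1,L2,L3] — begin 0,0,0
after L1 α=1: [119, 184, 19]
after L2 α=3/8: [122, 1217/8, 743/8]
after L3 α=1/2: [201/2, 3009/16, 1167/16]
→ [100, 188, 73]

(3,0) stack=L1,L2,L3,L4,L5; from [0,0,0]:
L1 α=2/3: [488/3, 34, 114]
L2 α=1/6: [1250/9, 52, 731/6]
L3 α=2/3: [4850/27, 196/3, 731/18]
L4 α=1/2: [8765/54, 931/6, 3521/36]
L5 α=4/5: [5641/54, 3067/30, 10001/180]
→ [104, 102, 56]

query (0,0) [L1,L2,L3,L4,L5] — begin 0,0,0
after L1 α=1: [119, 184, 19]
after L2 α=3/8: [122, 1217/8, 743/8]
after L3 α=1/2: [201/2, 3009/16, 1167/16]
after L4 α=5/7: [731/7, 12449/56, 9447/56]
after L5 α=1/3: [1045/7, 5615/28, 3149/28]
= [149, 201, 112]

(3,1) stack=L1,L2,L3,L4,L5; from [0,0,0]:
after L1 α=2/5: [28/5, 312/5, 434/5]
after L2 α=1/2: [573/10, 1207/10, 819/10]
after L3 α=1/2: [2923/20, 3107/20, 2419/20]
after L4 α=7/8: [14543/160, 28027/160, 21599/160]
after L5 α=5/8: [155629/1280, 176881/1280, 159197/1280]
= [122, 138, 124]

(2,1) stack=L1,L2,L3,L4,L5,L6; from [0,0,0]:
after L1 α=1/4: [77/2, 27/4, 59/2]
after L2 α=1/4: [697/8, 1029/16, 297/8]
after L3 α=2/3: [3769/24, 2437/48, 787/8]
after L4 α=3/4: [4489/96, 29941/192, 1843/32]
after L5 α=6/7: [70153/672, 87541/1344, 4531/224]
after L6 α=3/4: [271753/2688, 268981/5376, 168499/896]
→ [101, 50, 188]

query (2,0) [L1,L2,L3,L4,L5,L6] — begin 0,0,0
after L1 α=1/8: [47/4, 103/4, 175/8]
after L2 α=1/2: [187/8, 1063/8, 1271/16]
after L3 α=1/4: [817/32, 4973/32, 6133/64]
after L4 α=1/2: [5809/64, 6957/64, 10741/128]
after L5 α=2/3: [36017/192, 26285/192, 11943/128]
after L6 α=1/4: [43697/256, 33389/256, 51701/512]
= [171, 130, 101]

(0,0) stack=L1,L2,L3,L4,L5,L6; from [0,0,0]:
+L1 (α=1) → [119, 184, 19]
+L2 (α=3/8) → [122, 1217/8, 743/8]
+L3 (α=1/2) → [201/2, 3009/16, 1167/16]
+L4 (α=5/7) → [731/7, 12449/56, 9447/56]
+L5 (α=1/3) → [1045/7, 5615/28, 3149/28]
+L6 (α=4/5) → [1157/35, 22863/140, 20733/140]
= [33, 163, 148]


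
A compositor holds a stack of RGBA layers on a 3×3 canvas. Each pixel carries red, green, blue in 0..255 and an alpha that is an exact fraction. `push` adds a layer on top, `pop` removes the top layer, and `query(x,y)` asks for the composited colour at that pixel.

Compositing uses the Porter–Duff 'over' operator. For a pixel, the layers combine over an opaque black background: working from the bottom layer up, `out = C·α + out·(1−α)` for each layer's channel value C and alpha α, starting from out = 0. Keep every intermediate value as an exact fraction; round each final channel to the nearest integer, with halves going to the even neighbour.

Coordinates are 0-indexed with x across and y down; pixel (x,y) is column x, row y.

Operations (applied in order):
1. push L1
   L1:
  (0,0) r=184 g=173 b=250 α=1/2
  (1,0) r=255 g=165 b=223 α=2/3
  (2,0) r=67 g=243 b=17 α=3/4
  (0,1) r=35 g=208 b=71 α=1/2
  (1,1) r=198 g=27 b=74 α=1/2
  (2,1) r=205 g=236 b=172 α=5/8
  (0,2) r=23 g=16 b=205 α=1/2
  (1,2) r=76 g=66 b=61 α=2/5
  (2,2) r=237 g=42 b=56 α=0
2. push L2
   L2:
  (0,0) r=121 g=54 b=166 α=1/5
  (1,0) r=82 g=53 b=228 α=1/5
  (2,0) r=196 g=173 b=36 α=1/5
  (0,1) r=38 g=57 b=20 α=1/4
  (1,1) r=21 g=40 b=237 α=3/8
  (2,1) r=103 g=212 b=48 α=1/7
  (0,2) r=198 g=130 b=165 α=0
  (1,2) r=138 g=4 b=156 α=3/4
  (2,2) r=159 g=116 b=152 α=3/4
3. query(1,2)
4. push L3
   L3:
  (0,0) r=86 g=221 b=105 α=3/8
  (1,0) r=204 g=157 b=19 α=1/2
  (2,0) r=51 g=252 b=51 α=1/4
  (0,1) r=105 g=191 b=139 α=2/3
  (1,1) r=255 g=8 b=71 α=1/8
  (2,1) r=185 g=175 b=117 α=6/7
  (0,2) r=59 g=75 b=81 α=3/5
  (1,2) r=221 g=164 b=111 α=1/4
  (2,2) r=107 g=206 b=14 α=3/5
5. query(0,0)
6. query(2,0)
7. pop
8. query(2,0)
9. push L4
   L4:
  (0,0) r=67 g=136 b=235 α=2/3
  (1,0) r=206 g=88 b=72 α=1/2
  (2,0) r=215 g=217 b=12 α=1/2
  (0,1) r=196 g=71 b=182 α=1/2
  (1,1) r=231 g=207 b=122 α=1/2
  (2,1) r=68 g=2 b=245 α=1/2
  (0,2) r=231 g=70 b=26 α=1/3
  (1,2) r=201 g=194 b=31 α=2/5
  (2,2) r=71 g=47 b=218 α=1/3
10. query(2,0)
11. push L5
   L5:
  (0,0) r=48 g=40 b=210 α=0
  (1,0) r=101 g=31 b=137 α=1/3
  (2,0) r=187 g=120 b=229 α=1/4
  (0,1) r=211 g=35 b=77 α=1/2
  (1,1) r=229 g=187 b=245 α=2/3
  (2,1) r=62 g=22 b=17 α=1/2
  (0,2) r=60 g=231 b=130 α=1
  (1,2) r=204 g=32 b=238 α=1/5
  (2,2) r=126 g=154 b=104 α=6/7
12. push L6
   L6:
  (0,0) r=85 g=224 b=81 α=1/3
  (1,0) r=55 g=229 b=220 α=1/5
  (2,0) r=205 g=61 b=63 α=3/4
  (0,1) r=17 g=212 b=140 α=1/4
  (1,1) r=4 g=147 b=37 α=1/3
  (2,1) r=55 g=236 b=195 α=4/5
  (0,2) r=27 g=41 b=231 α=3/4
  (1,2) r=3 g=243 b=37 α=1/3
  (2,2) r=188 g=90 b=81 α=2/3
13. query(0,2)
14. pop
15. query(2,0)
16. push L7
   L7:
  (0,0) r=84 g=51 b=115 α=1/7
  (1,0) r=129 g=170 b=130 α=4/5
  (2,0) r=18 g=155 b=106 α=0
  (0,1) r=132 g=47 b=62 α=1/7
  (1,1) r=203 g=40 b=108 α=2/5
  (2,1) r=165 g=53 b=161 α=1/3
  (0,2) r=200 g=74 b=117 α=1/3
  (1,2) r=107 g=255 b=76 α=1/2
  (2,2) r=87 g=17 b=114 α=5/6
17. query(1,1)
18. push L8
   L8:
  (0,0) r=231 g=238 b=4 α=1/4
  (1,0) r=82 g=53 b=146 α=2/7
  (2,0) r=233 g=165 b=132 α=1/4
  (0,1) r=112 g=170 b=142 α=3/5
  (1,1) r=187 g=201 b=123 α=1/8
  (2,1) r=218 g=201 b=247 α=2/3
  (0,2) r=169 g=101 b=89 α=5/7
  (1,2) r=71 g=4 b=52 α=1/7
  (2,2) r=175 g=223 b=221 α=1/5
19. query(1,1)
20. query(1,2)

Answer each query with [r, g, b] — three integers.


(1,2) stack=L1,L2; from [0,0,0]:
L1 α=2/5: [152/5, 132/5, 122/5]
L2 α=3/4: [1111/10, 48/5, 1231/10]
→ [111, 10, 123]

query (0,0) [L1,L2,L3] — begin 0,0,0
L1 α=1/2: [92, 173/2, 125]
L2 α=1/5: [489/5, 80, 666/5]
L3 α=3/8: [747/8, 1063/8, 981/8]
→ [93, 133, 123]

(2,0) stack=L1,L2,L3; from [0,0,0]:
+L1 (α=3/4) → [201/4, 729/4, 51/4]
+L2 (α=1/5) → [397/5, 902/5, 87/5]
+L3 (α=1/4) → [723/10, 1983/10, 129/5]
= [72, 198, 26]

at x=2,y=0 over L1,L2:
+L1 (α=3/4) → [201/4, 729/4, 51/4]
+L2 (α=1/5) → [397/5, 902/5, 87/5]
→ [79, 180, 17]

(2,0) stack=L1,L2,L4; from [0,0,0]:
L1 α=3/4: [201/4, 729/4, 51/4]
L2 α=1/5: [397/5, 902/5, 87/5]
L4 α=1/2: [736/5, 1987/10, 147/10]
= [147, 199, 15]

(0,2) stack=L1,L2,L4,L5,L6; from [0,0,0]:
after L1 α=1/2: [23/2, 8, 205/2]
after L2 α=0: [23/2, 8, 205/2]
after L4 α=1/3: [254/3, 86/3, 77]
after L5 α=1: [60, 231, 130]
after L6 α=3/4: [141/4, 177/2, 823/4]
→ [35, 88, 206]

at x=2,y=0 over L1,L2,L4,L5:
+L1 (α=3/4) → [201/4, 729/4, 51/4]
+L2 (α=1/5) → [397/5, 902/5, 87/5]
+L4 (α=1/2) → [736/5, 1987/10, 147/10]
+L5 (α=1/4) → [3143/20, 7161/40, 2731/40]
rounded: [157, 179, 68]

(1,1) stack=L1,L2,L4,L5,L7; from [0,0,0]:
after L1 α=1/2: [99, 27/2, 37]
after L2 α=3/8: [279/4, 375/16, 112]
after L4 α=1/2: [1203/8, 3687/32, 117]
after L5 α=2/3: [4867/24, 15655/96, 607/3]
after L7 α=2/5: [1623/8, 3643/32, 823/5]
→ [203, 114, 165]

(1,1) stack=L1,L2,L4,L5,L7,L8; from [0,0,0]:
after L1 α=1/2: [99, 27/2, 37]
after L2 α=3/8: [279/4, 375/16, 112]
after L4 α=1/2: [1203/8, 3687/32, 117]
after L5 α=2/3: [4867/24, 15655/96, 607/3]
after L7 α=2/5: [1623/8, 3643/32, 823/5]
after L8 α=1/8: [12857/64, 31933/256, 797/5]
→ [201, 125, 159]

query (1,2) [L1,L2,L4,L5,L7,L8] — begin 0,0,0
+L1 (α=2/5) → [152/5, 132/5, 122/5]
+L2 (α=3/4) → [1111/10, 48/5, 1231/10]
+L4 (α=2/5) → [7353/50, 2084/25, 4313/50]
+L5 (α=1/5) → [19806/125, 9136/125, 14576/125]
+L7 (α=1/2) → [33181/250, 41011/250, 12038/125]
+L8 (α=1/7) → [108418/875, 123533/875, 78728/875]
= [124, 141, 90]


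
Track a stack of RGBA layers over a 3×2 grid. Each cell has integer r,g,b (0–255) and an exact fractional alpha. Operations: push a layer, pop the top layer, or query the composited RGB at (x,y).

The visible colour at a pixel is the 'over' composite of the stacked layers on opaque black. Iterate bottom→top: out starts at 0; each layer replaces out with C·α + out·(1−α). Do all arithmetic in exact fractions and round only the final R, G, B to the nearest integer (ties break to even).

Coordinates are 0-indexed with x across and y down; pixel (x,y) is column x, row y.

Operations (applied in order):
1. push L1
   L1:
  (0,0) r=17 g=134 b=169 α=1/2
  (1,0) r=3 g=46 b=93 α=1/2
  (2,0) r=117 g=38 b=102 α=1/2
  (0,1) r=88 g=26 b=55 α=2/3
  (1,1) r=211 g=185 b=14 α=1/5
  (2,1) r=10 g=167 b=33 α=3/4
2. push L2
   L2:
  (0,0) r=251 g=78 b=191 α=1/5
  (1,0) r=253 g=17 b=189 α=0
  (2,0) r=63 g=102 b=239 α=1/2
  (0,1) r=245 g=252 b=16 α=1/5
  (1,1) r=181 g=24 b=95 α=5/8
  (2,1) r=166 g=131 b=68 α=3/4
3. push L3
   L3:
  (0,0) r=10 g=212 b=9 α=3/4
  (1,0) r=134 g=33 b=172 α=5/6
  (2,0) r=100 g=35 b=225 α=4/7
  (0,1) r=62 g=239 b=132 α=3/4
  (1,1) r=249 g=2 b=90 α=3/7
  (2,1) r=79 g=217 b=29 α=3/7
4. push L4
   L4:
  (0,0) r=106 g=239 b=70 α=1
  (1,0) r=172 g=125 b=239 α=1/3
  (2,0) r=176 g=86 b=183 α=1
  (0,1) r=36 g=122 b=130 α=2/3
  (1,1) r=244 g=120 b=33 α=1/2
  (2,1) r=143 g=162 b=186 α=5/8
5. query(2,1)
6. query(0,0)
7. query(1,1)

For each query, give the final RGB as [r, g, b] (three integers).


query (2,1) [L1,L2,L3,L4] — begin 0,0,0
L1 α=3/4: [15/2, 501/4, 99/4]
L2 α=3/4: [1011/8, 2073/16, 915/16]
L3 α=3/7: [1485/14, 4677/28, 1263/28]
L4 α=5/8: [14465/112, 36711/224, 29829/224]
→ [129, 164, 133]

(0,0) stack=L1,L2,L3,L4; from [0,0,0]:
L1 α=1/2: [17/2, 67, 169/2]
L2 α=1/5: [57, 346/5, 529/5]
L3 α=3/4: [87/4, 1763/10, 166/5]
L4 α=1: [106, 239, 70]
→ [106, 239, 70]

query (1,1) [L1,L2,L3,L4] — begin 0,0,0
+L1 (α=1/5) → [211/5, 37, 14/5]
+L2 (α=5/8) → [2579/20, 231/8, 2417/40]
+L3 (α=3/7) → [902/5, 243/14, 731/10]
+L4 (α=1/2) → [1061/5, 1923/28, 1061/20]
rounded: [212, 69, 53]


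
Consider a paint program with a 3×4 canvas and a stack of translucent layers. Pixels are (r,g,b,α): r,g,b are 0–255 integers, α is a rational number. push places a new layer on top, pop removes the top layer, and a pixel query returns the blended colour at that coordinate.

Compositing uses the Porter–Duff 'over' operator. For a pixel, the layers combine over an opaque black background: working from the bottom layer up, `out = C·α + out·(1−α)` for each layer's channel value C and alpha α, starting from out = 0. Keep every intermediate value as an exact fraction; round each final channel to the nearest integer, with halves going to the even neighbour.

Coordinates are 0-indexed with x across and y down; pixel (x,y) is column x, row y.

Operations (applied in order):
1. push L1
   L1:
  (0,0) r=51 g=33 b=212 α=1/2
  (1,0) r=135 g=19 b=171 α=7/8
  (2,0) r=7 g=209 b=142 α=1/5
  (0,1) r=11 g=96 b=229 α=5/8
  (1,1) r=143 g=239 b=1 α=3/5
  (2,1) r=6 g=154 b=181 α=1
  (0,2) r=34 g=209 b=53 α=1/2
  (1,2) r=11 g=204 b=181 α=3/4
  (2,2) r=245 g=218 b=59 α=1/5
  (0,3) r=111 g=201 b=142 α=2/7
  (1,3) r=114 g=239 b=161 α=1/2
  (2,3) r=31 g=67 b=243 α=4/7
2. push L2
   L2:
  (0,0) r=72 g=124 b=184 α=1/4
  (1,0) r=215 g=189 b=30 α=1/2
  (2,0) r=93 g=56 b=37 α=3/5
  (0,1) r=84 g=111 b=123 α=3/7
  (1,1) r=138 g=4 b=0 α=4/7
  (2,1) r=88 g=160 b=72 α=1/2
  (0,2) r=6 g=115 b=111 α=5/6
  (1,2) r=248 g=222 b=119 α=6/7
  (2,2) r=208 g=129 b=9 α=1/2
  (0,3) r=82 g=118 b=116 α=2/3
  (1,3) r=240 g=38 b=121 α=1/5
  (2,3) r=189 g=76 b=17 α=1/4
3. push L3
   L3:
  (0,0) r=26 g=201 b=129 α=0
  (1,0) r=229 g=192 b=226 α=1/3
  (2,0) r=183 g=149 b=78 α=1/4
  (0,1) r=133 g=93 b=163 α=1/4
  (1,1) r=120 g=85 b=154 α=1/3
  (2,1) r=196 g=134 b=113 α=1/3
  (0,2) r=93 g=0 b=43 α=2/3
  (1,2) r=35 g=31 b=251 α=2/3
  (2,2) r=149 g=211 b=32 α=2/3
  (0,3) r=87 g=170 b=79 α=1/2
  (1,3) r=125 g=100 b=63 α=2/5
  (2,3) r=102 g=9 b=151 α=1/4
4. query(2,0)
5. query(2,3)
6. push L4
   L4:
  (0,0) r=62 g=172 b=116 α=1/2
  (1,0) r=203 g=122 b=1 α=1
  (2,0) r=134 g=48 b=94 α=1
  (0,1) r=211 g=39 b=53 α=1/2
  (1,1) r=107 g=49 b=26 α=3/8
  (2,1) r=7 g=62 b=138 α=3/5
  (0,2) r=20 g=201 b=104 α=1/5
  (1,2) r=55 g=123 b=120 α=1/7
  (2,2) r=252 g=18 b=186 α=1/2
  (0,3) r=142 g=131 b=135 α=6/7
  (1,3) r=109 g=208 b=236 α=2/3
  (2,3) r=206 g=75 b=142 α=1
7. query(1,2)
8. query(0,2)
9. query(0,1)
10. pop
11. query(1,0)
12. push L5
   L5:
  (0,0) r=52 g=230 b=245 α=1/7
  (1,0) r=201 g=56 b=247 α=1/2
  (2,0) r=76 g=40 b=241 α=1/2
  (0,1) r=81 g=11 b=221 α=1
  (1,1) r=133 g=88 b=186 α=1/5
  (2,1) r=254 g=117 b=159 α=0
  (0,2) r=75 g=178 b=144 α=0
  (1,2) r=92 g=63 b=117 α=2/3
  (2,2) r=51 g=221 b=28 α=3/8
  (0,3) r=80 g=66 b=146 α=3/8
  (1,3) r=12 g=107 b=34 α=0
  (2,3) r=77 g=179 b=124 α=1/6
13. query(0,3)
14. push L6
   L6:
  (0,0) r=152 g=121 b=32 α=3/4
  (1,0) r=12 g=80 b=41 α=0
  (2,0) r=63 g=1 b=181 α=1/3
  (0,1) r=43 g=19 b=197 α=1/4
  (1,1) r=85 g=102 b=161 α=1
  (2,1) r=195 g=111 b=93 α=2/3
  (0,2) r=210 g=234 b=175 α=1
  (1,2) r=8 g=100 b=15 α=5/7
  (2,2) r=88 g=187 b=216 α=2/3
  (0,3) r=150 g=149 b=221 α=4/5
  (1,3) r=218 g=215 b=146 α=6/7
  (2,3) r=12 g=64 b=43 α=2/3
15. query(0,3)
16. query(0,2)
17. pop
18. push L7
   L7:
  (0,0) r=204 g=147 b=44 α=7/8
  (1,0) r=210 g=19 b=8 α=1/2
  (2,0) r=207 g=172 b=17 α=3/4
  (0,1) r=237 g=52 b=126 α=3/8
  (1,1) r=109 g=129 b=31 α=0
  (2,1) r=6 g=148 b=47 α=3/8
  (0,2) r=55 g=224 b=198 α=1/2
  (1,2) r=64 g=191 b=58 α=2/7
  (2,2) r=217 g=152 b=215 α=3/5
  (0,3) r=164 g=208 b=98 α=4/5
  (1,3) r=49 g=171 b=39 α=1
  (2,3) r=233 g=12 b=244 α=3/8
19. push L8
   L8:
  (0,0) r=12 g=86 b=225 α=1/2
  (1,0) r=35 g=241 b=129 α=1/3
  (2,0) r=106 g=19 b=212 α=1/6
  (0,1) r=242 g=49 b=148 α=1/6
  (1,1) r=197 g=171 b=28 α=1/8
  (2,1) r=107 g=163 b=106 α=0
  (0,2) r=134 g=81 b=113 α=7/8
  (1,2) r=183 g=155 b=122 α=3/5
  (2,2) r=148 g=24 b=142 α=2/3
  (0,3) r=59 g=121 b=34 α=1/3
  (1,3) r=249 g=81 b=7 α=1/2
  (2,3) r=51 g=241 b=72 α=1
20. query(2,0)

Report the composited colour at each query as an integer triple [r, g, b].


(2,0) stack=L1,L2,L3; from [0,0,0]:
L1 α=1/5: [7/5, 209/5, 142/5]
L2 α=3/5: [1409/25, 1258/25, 839/25]
L3 α=1/4: [4401/50, 7499/100, 4467/100]
→ [88, 75, 45]

at x=2,y=3 over L1,L2,L3:
+L1 (α=4/7) → [124/7, 268/7, 972/7]
+L2 (α=1/4) → [1695/28, 334/7, 3035/28]
+L3 (α=1/4) → [7941/112, 1065/28, 13333/112]
rounded: [71, 38, 119]

query (1,2) [L1,L2,L3,L4] — begin 0,0,0
+L1 (α=3/4) → [33/4, 153, 543/4]
+L2 (α=6/7) → [855/4, 1485/7, 3399/28]
+L3 (α=2/3) → [1135/12, 1919/21, 17455/84]
+L4 (α=1/7) → [1245/14, 4699/49, 19135/98]
= [89, 96, 195]

(0,2) stack=L1,L2,L3,L4; from [0,0,0]:
L1 α=1/2: [17, 209/2, 53/2]
L2 α=5/6: [47/6, 453/4, 1163/12]
L3 α=2/3: [1163/18, 151/4, 2195/36]
L4 α=1/5: [2506/45, 352/5, 3131/45]
→ [56, 70, 70]

(0,1) stack=L1,L2,L3,L4; from [0,0,0]:
+L1 (α=5/8) → [55/8, 60, 1145/8]
+L2 (α=3/7) → [559/14, 573/7, 269/2]
+L3 (α=1/4) → [3539/56, 1185/14, 1133/8]
+L4 (α=1/2) → [15355/112, 1731/28, 1557/16]
→ [137, 62, 97]

(1,0) stack=L1,L2,L3; from [0,0,0]:
+L1 (α=7/8) → [945/8, 133/8, 1197/8]
+L2 (α=1/2) → [2665/16, 1645/16, 1437/16]
+L3 (α=1/3) → [1499/8, 3181/24, 3245/24]
= [187, 133, 135]

(0,3) stack=L1,L2,L3,L5; from [0,0,0]:
L1 α=2/7: [222/7, 402/7, 284/7]
L2 α=2/3: [1370/21, 2054/21, 636/7]
L3 α=1/2: [3197/42, 2812/21, 1189/14]
L5 α=3/8: [26065/336, 9109/84, 12077/112]
rounded: [78, 108, 108]

query (0,3) [L1,L2,L3,L5,L6] — begin 0,0,0
+L1 (α=2/7) → [222/7, 402/7, 284/7]
+L2 (α=2/3) → [1370/21, 2054/21, 636/7]
+L3 (α=1/2) → [3197/42, 2812/21, 1189/14]
+L5 (α=3/8) → [26065/336, 9109/84, 12077/112]
+L6 (α=4/5) → [45533/336, 59173/420, 22217/112]
→ [136, 141, 198]

at x=0,y=2 over L1,L2,L3,L5,L6:
L1 α=1/2: [17, 209/2, 53/2]
L2 α=5/6: [47/6, 453/4, 1163/12]
L3 α=2/3: [1163/18, 151/4, 2195/36]
L5 α=0: [1163/18, 151/4, 2195/36]
L6 α=1: [210, 234, 175]
rounded: [210, 234, 175]

query (2,0) [L1,L2,L3,L5,L7,L8] — begin 0,0,0
L1 α=1/5: [7/5, 209/5, 142/5]
L2 α=3/5: [1409/25, 1258/25, 839/25]
L3 α=1/4: [4401/50, 7499/100, 4467/100]
L5 α=1/2: [8201/100, 11499/200, 28567/200]
L7 α=3/4: [70301/400, 114699/800, 38767/800]
L8 α=1/6: [78781/480, 117739/960, 24229/320]
→ [164, 123, 76]


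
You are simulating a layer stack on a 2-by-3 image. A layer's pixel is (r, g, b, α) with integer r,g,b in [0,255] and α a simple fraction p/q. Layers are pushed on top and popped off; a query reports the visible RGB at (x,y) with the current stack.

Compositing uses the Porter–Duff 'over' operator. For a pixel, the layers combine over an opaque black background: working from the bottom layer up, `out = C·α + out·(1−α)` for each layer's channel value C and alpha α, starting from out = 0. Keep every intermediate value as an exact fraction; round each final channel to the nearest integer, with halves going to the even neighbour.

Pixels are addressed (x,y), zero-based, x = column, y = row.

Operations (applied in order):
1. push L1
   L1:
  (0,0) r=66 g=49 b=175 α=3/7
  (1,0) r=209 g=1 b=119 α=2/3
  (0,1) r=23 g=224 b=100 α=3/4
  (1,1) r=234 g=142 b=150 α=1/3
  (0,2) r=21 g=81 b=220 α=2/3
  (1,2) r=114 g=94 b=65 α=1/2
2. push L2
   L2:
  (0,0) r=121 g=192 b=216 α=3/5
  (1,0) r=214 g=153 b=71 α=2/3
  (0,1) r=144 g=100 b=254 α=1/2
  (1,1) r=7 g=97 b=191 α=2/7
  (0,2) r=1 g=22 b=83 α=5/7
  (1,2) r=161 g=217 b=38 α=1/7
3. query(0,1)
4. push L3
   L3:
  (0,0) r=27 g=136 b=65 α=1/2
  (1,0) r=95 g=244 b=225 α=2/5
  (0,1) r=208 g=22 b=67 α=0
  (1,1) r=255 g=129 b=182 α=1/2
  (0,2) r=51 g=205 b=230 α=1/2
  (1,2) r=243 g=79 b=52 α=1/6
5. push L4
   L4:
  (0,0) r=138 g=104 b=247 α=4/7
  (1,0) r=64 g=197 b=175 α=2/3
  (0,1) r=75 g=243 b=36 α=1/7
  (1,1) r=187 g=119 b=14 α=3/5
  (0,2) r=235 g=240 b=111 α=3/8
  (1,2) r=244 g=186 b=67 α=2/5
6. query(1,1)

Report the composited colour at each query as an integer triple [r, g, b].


query (0,1) [L1,L2] — begin 0,0,0
after L1 α=3/4: [69/4, 168, 75]
after L2 α=1/2: [645/8, 134, 329/2]
rounded: [81, 134, 164]

at x=1,y=1 over L1,L2,L3,L4:
+L1 (α=1/3) → [78, 142/3, 50]
+L2 (α=2/7) → [404/7, 1292/21, 632/7]
+L3 (α=1/2) → [2189/14, 4001/42, 953/7]
+L4 (α=3/5) → [6116/35, 11498/105, 440/7]
→ [175, 110, 63]


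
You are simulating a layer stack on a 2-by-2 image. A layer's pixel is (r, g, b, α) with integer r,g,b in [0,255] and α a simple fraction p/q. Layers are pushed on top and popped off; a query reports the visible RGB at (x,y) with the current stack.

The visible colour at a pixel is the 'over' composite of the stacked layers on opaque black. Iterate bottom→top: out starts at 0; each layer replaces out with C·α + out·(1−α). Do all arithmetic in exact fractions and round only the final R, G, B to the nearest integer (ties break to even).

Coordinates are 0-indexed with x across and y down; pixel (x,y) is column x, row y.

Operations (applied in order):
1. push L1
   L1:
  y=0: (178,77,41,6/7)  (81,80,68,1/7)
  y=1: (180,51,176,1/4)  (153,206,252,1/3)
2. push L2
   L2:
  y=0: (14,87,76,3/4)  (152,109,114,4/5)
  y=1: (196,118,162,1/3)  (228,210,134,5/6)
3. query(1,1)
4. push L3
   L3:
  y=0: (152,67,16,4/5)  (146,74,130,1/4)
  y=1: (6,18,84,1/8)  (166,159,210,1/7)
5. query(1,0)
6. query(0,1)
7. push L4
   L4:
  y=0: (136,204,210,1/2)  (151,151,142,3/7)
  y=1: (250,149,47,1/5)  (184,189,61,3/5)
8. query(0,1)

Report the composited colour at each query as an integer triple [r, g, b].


query (1,1) [L1,L2] — begin 0,0,0
+L1 (α=1/3) → [51, 206/3, 84]
+L2 (α=5/6) → [397/2, 1678/9, 377/3]
rounded: [198, 186, 126]

(1,0) stack=L1,L2,L3; from [0,0,0]:
L1 α=1/7: [81/7, 80/7, 68/7]
L2 α=4/5: [4337/35, 3132/35, 652/7]
L3 α=1/4: [18121/140, 5993/70, 1433/14]
rounded: [129, 86, 102]

query (0,1) [L1,L2,L3] — begin 0,0,0
L1 α=1/4: [45, 51/4, 44]
L2 α=1/3: [286/3, 287/6, 250/3]
L3 α=1/8: [505/6, 2117/48, 1001/12]
= [84, 44, 83]

at x=0,y=1 over L1,L2,L3,L4:
after L1 α=1/4: [45, 51/4, 44]
after L2 α=1/3: [286/3, 287/6, 250/3]
after L3 α=1/8: [505/6, 2117/48, 1001/12]
after L4 α=1/5: [352/3, 781/12, 1142/15]
= [117, 65, 76]


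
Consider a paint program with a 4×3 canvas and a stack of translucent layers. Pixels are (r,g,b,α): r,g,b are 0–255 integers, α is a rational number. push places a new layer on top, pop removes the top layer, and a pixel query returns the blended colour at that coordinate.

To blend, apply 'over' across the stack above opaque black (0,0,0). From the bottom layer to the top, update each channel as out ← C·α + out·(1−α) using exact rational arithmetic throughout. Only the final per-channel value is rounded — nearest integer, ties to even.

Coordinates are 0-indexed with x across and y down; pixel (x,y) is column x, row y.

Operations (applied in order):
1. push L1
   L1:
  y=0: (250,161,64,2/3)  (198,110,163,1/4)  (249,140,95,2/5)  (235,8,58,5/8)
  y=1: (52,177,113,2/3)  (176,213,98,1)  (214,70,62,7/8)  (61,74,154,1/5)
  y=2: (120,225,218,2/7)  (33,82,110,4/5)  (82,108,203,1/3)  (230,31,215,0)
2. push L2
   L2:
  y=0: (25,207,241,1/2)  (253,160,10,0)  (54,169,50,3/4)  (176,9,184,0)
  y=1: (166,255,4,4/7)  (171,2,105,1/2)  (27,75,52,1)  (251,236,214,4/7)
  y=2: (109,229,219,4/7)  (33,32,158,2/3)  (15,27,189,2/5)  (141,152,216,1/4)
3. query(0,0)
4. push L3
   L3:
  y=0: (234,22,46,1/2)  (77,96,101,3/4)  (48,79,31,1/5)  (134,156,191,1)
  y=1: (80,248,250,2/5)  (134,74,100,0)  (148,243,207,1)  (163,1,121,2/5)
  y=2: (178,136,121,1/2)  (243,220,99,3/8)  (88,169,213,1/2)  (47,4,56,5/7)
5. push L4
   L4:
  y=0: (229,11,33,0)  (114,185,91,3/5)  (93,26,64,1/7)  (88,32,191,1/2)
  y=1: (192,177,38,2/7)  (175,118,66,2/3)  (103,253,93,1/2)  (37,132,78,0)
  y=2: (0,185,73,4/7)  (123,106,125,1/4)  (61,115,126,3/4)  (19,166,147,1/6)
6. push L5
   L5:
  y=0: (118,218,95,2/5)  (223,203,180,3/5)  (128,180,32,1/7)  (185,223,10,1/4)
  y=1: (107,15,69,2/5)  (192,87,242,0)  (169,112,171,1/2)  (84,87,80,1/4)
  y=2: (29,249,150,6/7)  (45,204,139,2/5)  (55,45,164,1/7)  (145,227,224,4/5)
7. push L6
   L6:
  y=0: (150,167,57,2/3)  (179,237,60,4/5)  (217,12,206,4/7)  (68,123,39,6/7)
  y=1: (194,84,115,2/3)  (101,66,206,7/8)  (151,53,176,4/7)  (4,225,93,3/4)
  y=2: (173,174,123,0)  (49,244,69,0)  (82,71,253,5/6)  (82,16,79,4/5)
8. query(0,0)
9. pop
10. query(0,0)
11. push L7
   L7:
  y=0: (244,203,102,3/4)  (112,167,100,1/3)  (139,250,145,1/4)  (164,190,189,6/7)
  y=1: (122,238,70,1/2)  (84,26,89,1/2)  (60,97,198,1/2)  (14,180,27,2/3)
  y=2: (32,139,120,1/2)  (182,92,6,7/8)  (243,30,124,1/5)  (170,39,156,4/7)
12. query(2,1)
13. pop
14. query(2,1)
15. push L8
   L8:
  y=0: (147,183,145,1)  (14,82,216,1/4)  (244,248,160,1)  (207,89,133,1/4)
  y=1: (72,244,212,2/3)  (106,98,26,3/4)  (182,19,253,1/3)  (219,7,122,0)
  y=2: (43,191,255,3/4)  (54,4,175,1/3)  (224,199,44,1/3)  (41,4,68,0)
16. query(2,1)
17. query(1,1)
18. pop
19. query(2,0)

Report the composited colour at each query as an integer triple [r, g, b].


(0,0) stack=L1,L2; from [0,0,0]:
L1 α=2/3: [500/3, 322/3, 128/3]
L2 α=1/2: [575/6, 943/6, 851/6]
= [96, 157, 142]

(0,0) stack=L1,L2,L3,L4,L5,L6; from [0,0,0]:
after L1 α=2/3: [500/3, 322/3, 128/3]
after L2 α=1/2: [575/6, 943/6, 851/6]
after L3 α=1/2: [1979/12, 1075/12, 1127/12]
after L4 α=0: [1979/12, 1075/12, 1127/12]
after L5 α=2/5: [2923/20, 2819/20, 1887/20]
after L6 α=2/3: [8923/60, 9499/60, 1389/20]
rounded: [149, 158, 69]

query (0,0) [L1,L2,L3,L4,L5] — begin 0,0,0
after L1 α=2/3: [500/3, 322/3, 128/3]
after L2 α=1/2: [575/6, 943/6, 851/6]
after L3 α=1/2: [1979/12, 1075/12, 1127/12]
after L4 α=0: [1979/12, 1075/12, 1127/12]
after L5 α=2/5: [2923/20, 2819/20, 1887/20]
= [146, 141, 94]

(2,1) stack=L1,L2,L3,L4,L5,L7; from [0,0,0]:
L1 α=7/8: [749/4, 245/4, 217/4]
L2 α=1: [27, 75, 52]
L3 α=1: [148, 243, 207]
L4 α=1/2: [251/2, 248, 150]
L5 α=1/2: [589/4, 180, 321/2]
L7 α=1/2: [829/8, 277/2, 717/4]
= [104, 138, 179]

query (2,1) [L1,L2,L3,L4,L5] — begin 0,0,0
L1 α=7/8: [749/4, 245/4, 217/4]
L2 α=1: [27, 75, 52]
L3 α=1: [148, 243, 207]
L4 α=1/2: [251/2, 248, 150]
L5 α=1/2: [589/4, 180, 321/2]
rounded: [147, 180, 160]

(2,1) stack=L1,L2,L3,L4,L5,L8; from [0,0,0]:
+L1 (α=7/8) → [749/4, 245/4, 217/4]
+L2 (α=1) → [27, 75, 52]
+L3 (α=1) → [148, 243, 207]
+L4 (α=1/2) → [251/2, 248, 150]
+L5 (α=1/2) → [589/4, 180, 321/2]
+L8 (α=1/3) → [953/6, 379/3, 574/3]
→ [159, 126, 191]

at x=1,y=1 over L1,L2,L3,L4,L5,L8:
after L1 α=1: [176, 213, 98]
after L2 α=1/2: [347/2, 215/2, 203/2]
after L3 α=0: [347/2, 215/2, 203/2]
after L4 α=2/3: [349/2, 229/2, 467/6]
after L5 α=0: [349/2, 229/2, 467/6]
after L8 α=3/4: [985/8, 817/8, 935/24]
→ [123, 102, 39]

(2,0) stack=L1,L2,L3,L4,L5; from [0,0,0]:
after L1 α=2/5: [498/5, 56, 38]
after L2 α=3/4: [327/5, 563/4, 47]
after L3 α=1/5: [1548/25, 642/5, 219/5]
after L4 α=1/7: [1659/25, 3982/35, 1634/35]
after L5 α=1/7: [13154/175, 30192/245, 10924/245]
rounded: [75, 123, 45]


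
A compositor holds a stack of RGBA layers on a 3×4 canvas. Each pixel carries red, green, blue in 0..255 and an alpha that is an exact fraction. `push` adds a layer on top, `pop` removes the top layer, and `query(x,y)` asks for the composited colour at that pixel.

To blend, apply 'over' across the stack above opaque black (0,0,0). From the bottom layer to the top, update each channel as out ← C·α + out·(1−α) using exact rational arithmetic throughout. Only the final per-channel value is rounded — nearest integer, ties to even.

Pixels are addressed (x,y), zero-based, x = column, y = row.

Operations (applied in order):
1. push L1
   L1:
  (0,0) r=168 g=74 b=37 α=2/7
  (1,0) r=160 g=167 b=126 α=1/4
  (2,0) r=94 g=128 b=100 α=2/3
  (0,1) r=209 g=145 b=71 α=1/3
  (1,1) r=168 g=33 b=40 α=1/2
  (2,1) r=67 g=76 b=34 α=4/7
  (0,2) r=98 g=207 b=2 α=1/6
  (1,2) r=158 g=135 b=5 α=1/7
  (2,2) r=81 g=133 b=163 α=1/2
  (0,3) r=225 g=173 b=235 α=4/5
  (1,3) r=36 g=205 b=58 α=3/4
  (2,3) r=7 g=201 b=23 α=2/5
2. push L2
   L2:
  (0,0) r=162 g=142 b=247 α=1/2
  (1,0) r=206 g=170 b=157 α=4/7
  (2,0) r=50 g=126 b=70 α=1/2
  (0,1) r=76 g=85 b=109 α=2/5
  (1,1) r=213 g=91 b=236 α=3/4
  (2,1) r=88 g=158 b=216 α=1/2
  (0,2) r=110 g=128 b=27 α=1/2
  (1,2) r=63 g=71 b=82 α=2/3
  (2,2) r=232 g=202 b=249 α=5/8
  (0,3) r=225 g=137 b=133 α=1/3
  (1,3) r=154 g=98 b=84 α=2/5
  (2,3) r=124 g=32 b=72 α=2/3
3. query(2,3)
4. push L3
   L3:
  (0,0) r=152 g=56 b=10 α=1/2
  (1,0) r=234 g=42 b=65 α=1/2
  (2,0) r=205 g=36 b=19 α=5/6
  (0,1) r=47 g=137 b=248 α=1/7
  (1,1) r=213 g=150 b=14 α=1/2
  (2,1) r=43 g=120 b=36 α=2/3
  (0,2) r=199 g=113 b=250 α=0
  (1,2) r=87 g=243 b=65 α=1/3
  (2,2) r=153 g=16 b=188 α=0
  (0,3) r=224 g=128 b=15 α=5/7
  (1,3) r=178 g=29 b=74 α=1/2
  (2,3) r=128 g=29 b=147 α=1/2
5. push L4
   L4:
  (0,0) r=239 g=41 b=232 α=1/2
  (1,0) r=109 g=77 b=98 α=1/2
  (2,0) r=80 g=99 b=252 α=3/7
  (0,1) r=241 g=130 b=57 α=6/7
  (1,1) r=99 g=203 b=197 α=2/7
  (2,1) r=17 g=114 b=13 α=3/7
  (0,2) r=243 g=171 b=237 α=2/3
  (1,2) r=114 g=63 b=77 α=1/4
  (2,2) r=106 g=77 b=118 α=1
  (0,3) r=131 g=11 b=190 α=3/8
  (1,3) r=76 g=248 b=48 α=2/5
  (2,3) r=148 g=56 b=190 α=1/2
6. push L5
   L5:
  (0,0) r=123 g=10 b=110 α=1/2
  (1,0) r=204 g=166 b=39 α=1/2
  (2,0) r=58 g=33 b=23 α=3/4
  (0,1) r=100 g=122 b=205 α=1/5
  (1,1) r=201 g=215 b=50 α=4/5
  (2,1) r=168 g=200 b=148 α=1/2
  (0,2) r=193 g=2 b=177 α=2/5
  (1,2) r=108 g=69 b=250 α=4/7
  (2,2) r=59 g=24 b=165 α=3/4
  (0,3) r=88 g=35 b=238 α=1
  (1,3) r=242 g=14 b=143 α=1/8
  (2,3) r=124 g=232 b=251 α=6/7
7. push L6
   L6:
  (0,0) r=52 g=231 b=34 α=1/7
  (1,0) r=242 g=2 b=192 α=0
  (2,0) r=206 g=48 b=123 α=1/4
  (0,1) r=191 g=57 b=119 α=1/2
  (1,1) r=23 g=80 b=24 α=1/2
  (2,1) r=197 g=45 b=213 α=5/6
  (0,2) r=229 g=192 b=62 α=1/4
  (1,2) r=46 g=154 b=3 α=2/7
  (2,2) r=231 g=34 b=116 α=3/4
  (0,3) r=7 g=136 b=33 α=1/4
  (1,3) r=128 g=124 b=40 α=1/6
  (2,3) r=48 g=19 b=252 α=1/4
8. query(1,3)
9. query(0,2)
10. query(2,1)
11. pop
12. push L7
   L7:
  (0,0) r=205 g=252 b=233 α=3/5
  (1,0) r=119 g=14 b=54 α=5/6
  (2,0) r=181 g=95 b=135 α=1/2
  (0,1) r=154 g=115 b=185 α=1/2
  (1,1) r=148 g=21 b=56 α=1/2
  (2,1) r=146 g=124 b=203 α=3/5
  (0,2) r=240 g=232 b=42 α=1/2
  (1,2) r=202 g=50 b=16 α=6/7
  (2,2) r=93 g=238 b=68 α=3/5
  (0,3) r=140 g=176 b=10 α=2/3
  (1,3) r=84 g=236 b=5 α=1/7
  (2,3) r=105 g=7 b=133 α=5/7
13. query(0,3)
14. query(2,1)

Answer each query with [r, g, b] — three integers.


query (2,3) [L1,L2] — begin 0,0,0
+L1 (α=2/5) → [14/5, 402/5, 46/5]
+L2 (α=2/3) → [418/5, 722/15, 766/15]
rounded: [84, 48, 51]

at x=1,y=3 over L1,L2,L3,L4,L5,L6:
+L1 (α=3/4) → [27, 615/4, 87/2]
+L2 (α=2/5) → [389/5, 2629/20, 597/10]
+L3 (α=1/2) → [1279/10, 3209/40, 1337/20]
+L4 (α=2/5) → [5357/50, 29467/200, 5931/100]
+L5 (α=1/8) → [49599/400, 209069/1600, 55817/800]
+L6 (α=1/6) → [59839/480, 248749/1920, 20739/320]
= [125, 130, 65]

query (0,2) [L1,L2,L3,L4,L5,L6] — begin 0,0,0
after L1 α=1/6: [49/3, 69/2, 1/3]
after L2 α=1/2: [379/6, 325/4, 41/3]
after L3 α=0: [379/6, 325/4, 41/3]
after L4 α=2/3: [3295/18, 1693/12, 1463/9]
after L5 α=2/5: [5611/30, 1709/20, 505/3]
after L6 α=1/4: [7901/40, 8967/80, 567/4]
rounded: [198, 112, 142]

at x=2,y=1 over L1,L2,L3,L4,L5,L6:
L1 α=4/7: [268/7, 304/7, 136/7]
L2 α=1/2: [442/7, 705/7, 824/7]
L3 α=2/3: [348/7, 795/7, 1328/21]
L4 α=3/7: [1749/49, 5574/49, 6131/147]
L5 α=1/2: [9981/98, 7687/49, 27887/294]
L6 α=5/6: [106511/588, 9356/147, 340997/1764]
= [181, 64, 193]

query (0,3) [L1,L2,L3,L4,L5,L7] — begin 0,0,0
after L1 α=4/5: [180, 692/5, 188]
after L2 α=1/3: [195, 2069/15, 509/3]
after L3 α=5/7: [1510/7, 13738/105, 1243/21]
after L4 α=3/8: [10301/56, 14431/168, 18185/168]
after L5 α=1: [88, 35, 238]
after L7 α=2/3: [368/3, 129, 86]
→ [123, 129, 86]

at x=2,y=1 over L1,L2,L3,L4,L5,L7:
after L1 α=4/7: [268/7, 304/7, 136/7]
after L2 α=1/2: [442/7, 705/7, 824/7]
after L3 α=2/3: [348/7, 795/7, 1328/21]
after L4 α=3/7: [1749/49, 5574/49, 6131/147]
after L5 α=1/2: [9981/98, 7687/49, 27887/294]
after L7 α=3/5: [31443/245, 33602/245, 23482/147]
= [128, 137, 160]
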